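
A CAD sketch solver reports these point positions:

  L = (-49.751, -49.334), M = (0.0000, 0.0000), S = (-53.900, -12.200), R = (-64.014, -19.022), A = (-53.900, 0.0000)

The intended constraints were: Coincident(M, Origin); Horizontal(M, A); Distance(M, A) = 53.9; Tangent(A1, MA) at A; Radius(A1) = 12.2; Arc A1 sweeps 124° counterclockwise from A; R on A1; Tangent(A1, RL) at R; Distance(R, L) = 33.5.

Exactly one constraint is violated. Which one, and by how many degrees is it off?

Tangent(A1, RL) at R — off by 8.80°.

M = (0.00, 0.00) ✓; M.y = 0.00, A.y = 0.00 ✓; |MA| = 53.90 ✓; ∠(SA, AM) = 90.00° ✓; |SA| = 12.20 ✓; bearing(S→R) − bearing(S→A) = 124.0° ✓; |SR| = 12.20 ✓; ∠(SR, RL) = 98.80° ✗; |RL| = 33.50 ✓.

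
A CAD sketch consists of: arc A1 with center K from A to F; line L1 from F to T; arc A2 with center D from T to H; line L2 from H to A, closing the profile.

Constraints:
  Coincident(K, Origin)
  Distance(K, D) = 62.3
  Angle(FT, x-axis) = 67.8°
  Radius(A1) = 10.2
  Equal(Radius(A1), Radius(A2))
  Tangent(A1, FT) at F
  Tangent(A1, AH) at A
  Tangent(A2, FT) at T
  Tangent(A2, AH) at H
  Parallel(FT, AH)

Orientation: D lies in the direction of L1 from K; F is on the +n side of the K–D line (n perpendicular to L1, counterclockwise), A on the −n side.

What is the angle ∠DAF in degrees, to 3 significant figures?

80.7°

The slot axis is L1's direction at 67.8°, so u = (cos 67.8°, sin 67.8°) = (0.378, 0.926) and n = (−sin 67.8°, cos 67.8°) = (-0.926, 0.378). K is at the origin and D lies 62.3 along u from K, so D = 62.3·u = (23.5, 57.7). Tangency of A1 to both parallel lines with radius 10.2 puts F and A at K ± 10.2·n: F = (-9.44, 3.85), A = (9.44, -3.85). Then cos ∠DAF = AD·AF / (|AD||AF|), giving 80.7°.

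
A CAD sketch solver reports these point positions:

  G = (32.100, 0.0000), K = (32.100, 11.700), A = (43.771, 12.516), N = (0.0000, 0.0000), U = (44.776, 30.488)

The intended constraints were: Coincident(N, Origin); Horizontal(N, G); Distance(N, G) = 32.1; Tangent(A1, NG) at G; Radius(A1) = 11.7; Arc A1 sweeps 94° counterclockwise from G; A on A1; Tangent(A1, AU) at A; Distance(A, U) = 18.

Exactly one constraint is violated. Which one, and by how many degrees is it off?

Tangent(A1, AU) at A — off by 7.20°.

N = (0.00, 0.00) ✓; N.y = 0.00, G.y = 0.00 ✓; |NG| = 32.10 ✓; ∠(KG, GN) = 90.00° ✓; |KG| = 11.70 ✓; bearing(K→A) − bearing(K→G) = 94.00° ✓; |KA| = 11.70 ✓; ∠(KA, AU) = 97.20° ✗; |AU| = 18.00 ✓.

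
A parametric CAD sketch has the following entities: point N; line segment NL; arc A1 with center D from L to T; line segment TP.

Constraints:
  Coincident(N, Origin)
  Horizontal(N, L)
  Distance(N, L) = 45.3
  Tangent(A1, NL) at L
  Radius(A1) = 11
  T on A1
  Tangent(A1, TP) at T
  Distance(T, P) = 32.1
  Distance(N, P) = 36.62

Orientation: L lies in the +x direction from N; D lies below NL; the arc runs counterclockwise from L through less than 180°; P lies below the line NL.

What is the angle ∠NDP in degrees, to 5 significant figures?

51.173°

N is at the origin; N and L share the same y with |NL| = 45.3 and L on the +x side, so L = (45.300, 0.0000). Tangency of A1 to NL means the radius DL is perpendicular to NL, so D = L + (0, -11) = (45.300, -11.000). Since DT ⟂ TP (tangency), |DP| = √(11.0² + 32.1²) = 33.932 regardless of where T sits on A1. So P lies on both circle(N, 36.62) and circle(D, 33.932); the below-NL intersection is P = (18.389, -31.668). T is the foot of the tangent from P: T = (36.134, -4.9191).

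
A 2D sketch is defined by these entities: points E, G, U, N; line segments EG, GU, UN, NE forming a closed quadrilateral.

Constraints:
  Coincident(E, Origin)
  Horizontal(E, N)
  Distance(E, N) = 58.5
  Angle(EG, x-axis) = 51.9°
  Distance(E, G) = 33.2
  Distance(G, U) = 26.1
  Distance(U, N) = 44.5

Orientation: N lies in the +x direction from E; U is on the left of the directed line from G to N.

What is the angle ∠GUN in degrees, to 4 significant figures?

76.72°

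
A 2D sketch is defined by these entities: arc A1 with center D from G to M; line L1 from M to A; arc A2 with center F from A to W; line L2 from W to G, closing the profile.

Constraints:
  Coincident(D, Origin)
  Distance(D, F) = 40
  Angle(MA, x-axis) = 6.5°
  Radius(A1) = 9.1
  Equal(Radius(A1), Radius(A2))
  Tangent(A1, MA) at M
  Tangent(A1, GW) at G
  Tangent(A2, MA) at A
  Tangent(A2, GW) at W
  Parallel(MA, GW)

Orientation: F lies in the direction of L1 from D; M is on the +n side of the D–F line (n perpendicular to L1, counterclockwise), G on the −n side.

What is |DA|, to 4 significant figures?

41.02

The slot axis is L1's direction at 6.5°, so u = (cos 6.5°, sin 6.5°) = (0.9936, 0.1132) and n = (−sin 6.5°, cos 6.5°) = (-0.1132, 0.9936). D is at the origin and F lies 40.0 along u from D, so F = 40.0·u = (39.74, 4.528). Tangency of A1 to both parallel lines with radius 9.1 puts M and G at D ± 9.1·n: M = (-1.030, 9.042), G = (1.030, -9.042). Equal radii place A and W the same way about F: A = F + 9.1·n = (38.71, 13.57), W = F − 9.1·n = (40.77, -4.513). Then |DA| = |A − D| = 41.02.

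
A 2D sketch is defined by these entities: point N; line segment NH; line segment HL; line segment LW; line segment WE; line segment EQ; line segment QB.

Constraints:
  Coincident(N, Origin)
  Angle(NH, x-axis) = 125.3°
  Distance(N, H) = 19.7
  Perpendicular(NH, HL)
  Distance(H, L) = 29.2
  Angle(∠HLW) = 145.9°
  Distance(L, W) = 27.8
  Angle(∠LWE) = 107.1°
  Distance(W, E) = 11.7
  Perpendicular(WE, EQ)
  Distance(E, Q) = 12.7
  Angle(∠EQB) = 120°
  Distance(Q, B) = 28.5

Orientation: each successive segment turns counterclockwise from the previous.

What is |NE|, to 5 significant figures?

49.309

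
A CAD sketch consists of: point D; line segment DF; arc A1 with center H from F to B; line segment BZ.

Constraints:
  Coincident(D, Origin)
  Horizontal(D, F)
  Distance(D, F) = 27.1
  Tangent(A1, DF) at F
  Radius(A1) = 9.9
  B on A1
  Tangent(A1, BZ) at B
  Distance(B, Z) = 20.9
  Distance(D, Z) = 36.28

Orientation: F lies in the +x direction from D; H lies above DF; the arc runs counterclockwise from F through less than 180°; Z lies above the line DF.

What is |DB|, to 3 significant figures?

37.9

D is at the origin; DF is horizontal with |DF| = 27.1 and F on the +x side, so F = (27.1, 0.00). A1 meets DF tangentially, so HF is at right angles to DF, so H = F + (0, 9.9) = (27.1, 9.90). Since HB ⟂ BZ (tangency), |HZ| = √(9.9² + 20.9²) = 23.1 regardless of where B sits on A1. So Z lies on both circle(D, 36.28) and circle(H, 23.1); the above-DF intersection is Z = (18.3, 31.3). B is the foot of the tangent from Z: B = (33.8, 17.2).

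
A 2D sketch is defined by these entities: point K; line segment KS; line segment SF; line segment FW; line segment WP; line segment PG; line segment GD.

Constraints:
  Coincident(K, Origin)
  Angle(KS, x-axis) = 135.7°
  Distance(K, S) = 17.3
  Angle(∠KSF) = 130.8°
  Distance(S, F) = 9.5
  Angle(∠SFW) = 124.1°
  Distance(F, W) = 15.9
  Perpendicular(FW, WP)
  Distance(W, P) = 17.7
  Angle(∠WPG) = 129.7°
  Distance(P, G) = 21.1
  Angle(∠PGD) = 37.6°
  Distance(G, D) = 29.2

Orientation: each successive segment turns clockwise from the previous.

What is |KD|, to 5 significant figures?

22.941

∠WPG = 129.7° gives PG at -109.70° from the x-axis; with |PG| = 21.1, G = (3.7816, -5.4415). ∠PGD = 37.6° gives GD at 107.90° from the x-axis; with |GD| = 29.2, D = (-5.1932, 22.345). Then |KD| = |D − K| = 22.941.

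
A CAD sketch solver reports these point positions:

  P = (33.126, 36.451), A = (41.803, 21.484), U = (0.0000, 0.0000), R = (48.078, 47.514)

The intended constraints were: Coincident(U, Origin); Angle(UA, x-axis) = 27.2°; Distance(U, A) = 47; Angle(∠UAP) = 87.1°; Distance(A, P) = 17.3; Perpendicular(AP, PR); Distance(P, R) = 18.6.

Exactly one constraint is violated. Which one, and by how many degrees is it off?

Perpendicular(AP, PR) — off by 6.40°.

U = (0.00, 0.00) ✓; UA at 27.20° ✓; |UA| = 47.00 ✓; ∠UAP = 87.10° ✓; |AP| = 17.30 ✓; ∠(AP, PR) = 83.60° ✗; |PR| = 18.60 ✓.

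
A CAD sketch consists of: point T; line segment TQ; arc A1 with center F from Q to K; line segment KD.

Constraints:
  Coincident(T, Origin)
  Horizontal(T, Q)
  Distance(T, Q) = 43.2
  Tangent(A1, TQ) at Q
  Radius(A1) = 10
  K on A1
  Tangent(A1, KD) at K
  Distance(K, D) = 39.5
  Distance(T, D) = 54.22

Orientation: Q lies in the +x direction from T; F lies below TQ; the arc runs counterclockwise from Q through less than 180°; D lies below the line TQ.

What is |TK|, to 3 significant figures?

34.4

Checks: |TQ| = 43.20 ✓; |FK| = 10.00 ✓; ∠(FK, KD) = 90.00° ✓; |KD| = 39.50 ✓; |TD| = 54.22 ✓.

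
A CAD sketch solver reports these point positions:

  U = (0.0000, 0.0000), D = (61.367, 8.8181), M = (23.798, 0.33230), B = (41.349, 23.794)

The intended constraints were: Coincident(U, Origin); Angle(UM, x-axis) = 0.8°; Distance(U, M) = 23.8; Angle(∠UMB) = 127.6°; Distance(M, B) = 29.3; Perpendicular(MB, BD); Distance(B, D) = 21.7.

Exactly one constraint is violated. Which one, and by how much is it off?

Distance(B, D) = 21.7 — off by 3.30.

U = (0.00, 0.00) ✓; UM at 0.8000° ✓; |UM| = 23.80 ✓; ∠UMB = 127.6° ✓; |MB| = 29.30 ✓; ∠(MB, BD) = 90.00° ✓; |BD| = 25.00 ✗.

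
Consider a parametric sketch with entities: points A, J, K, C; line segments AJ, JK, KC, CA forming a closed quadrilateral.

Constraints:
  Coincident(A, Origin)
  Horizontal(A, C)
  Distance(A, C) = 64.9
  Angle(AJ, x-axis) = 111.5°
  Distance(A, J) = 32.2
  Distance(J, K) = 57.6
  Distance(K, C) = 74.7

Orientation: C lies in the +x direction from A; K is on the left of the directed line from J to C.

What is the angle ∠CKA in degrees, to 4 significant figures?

51.58°

A is at the origin; AC is horizontal with |AC| = 64.9 and C in +x, so C = (64.9, 0). AJ runs at 111.5° with |AJ| = 32.2, so J = (-11.80, 29.96). K is determined by |JK| = 57.6 and |KC| = 74.7 together: it lies at the intersection of circle(J, 57.6) and circle(C, 74.7). With |JC| = 82.34, the foot of the radical line on JC is 27.44 from J and the perpendicular offset is √(57.6² − 27.44²) = 50.65. Taking the left-of-JC solution: K = (32.18, 67.15).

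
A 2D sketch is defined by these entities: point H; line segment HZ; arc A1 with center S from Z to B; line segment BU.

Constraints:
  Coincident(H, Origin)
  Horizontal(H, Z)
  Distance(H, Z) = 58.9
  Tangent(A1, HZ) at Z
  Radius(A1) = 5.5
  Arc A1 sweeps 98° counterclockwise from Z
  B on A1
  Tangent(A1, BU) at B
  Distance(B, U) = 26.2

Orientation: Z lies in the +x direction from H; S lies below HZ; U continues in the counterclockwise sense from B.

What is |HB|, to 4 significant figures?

53.82

H is at the origin; H and Z share the same y with |HZ| = 58.9 and Z on the +x side, so Z = (58.90, 0.000). A1 meets HZ tangentially, so SZ is at right angles to HZ, so S = Z + (0, -5.5) = (58.90, -5.500). On A1, Z sits at bearing 90° from S; a 98° counterclockwise sweep puts B at bearing 188°, so B = S + 5.5·(cos 188°, sin 188°) = (53.45, -6.265). Then |HB| = |B − H| = 53.82.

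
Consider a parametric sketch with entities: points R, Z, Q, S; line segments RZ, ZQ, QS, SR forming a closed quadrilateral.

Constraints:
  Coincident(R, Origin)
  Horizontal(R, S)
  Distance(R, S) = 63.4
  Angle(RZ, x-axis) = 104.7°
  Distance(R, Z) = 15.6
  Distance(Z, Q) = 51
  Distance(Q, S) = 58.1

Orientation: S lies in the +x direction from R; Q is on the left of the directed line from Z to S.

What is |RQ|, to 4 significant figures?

59.96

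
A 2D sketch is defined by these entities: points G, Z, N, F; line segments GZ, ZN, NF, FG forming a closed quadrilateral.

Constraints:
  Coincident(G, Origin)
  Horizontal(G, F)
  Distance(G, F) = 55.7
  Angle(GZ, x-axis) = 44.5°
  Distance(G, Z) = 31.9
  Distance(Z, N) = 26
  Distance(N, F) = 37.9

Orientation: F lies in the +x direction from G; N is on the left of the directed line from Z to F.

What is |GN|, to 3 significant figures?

57.6

G is at the origin; GF is horizontal with |GF| = 55.7 and F in +x, so F = (55.7, 0). GZ runs at 44.5° with |GZ| = 31.9, so Z = (22.8, 22.4). N is determined by |ZN| = 26.0 and |NF| = 37.9 together: it lies at the intersection of circle(Z, 26.0) and circle(F, 37.9). With |ZF| = 39.8, the foot of the radical line on ZF is 10.4 from Z and the perpendicular offset is √(26.0² − 10.4²) = 23.8. Taking the left-of-ZF solution: N = (44.7, 36.3).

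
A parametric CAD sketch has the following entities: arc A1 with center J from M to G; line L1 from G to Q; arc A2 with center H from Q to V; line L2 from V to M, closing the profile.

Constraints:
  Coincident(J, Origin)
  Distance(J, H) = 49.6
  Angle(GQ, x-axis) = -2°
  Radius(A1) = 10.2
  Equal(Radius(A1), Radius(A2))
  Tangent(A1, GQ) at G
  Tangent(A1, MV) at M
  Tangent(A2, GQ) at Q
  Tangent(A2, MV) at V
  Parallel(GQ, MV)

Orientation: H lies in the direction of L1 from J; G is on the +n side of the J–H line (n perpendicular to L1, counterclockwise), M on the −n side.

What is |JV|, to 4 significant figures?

50.64

Tangency of A1 to both parallel lines with radius 10.2 puts G and M at J ± 10.2·n: G = (0.3560, 10.19), M = (-0.3560, -10.19). Equal radii place Q and V the same way about H: Q = H + 10.2·n = (49.93, 8.463), V = H − 10.2·n = (49.21, -11.92). Then |JV| = |V − J| = 50.64.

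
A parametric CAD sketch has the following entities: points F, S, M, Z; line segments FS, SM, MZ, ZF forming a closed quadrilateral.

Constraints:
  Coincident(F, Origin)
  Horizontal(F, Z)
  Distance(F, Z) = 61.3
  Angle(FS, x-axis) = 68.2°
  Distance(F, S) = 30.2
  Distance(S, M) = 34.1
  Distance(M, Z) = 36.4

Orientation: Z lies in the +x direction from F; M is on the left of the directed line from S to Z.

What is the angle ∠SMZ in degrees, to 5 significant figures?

108.97°

Checks: |SM| = 34.10 ✓; |MZ| = 36.40 ✓.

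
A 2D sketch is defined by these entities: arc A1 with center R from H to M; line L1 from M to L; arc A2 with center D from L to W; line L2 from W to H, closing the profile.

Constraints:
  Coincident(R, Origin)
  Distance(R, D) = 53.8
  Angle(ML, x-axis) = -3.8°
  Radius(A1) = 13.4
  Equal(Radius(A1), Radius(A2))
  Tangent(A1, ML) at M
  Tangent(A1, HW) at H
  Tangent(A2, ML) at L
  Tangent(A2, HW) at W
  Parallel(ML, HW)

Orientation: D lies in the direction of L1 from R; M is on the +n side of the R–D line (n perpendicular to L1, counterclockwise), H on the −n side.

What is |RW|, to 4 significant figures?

55.44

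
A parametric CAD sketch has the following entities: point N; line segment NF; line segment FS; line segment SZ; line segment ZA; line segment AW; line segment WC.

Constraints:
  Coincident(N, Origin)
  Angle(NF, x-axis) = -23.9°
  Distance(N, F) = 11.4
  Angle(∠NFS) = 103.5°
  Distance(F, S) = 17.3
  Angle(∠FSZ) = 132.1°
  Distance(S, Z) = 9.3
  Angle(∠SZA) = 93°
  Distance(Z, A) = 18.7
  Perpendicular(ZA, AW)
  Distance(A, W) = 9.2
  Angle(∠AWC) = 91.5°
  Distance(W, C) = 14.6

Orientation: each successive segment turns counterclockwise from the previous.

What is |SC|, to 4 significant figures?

4.601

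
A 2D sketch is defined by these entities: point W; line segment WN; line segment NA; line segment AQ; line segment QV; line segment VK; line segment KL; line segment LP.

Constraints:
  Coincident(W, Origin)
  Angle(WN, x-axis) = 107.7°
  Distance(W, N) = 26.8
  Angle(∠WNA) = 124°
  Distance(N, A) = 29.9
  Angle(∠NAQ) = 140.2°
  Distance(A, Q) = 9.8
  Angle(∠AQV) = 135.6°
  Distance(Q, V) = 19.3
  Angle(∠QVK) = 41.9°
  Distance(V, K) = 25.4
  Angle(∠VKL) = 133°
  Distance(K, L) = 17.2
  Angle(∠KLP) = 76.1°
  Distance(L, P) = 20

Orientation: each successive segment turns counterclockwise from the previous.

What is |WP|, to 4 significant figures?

60.89

W is at the origin; WN runs at 107.7° with length 26.8, so N = (-8.148, 25.53). ∠WNA = 124.0° gives NA at 163.7° from the x-axis; with |NA| = 29.9, A = (-36.85, 33.92). ∠NAQ = 140.2° gives AQ at -156.5° from the x-axis; with |AQ| = 9.8, Q = (-45.83, 30.02). ∠AQV = 135.6° gives QV at -112.1° from the x-axis; with |QV| = 19.3, V = (-53.09, 12.13). ∠QVK = 41.9° gives VK at 26.00° from the x-axis; with |VK| = 25.4, K = (-30.27, 23.27). ∠VKL = 133.0° gives KL at 73.00° from the x-axis; with |KL| = 17.2, L = (-25.24, 39.72). ∠KLP = 76.1° gives LP at 176.9° from the x-axis; with |LP| = 20.0, P = (-45.21, 40.80). Then |WP| = |P − W| = 60.89.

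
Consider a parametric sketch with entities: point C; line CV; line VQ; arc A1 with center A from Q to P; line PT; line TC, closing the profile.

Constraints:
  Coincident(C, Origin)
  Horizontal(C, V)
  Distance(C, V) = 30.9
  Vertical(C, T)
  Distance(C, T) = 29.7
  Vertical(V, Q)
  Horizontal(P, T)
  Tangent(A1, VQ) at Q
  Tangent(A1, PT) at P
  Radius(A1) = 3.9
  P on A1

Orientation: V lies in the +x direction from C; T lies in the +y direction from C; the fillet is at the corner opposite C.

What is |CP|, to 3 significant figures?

40.1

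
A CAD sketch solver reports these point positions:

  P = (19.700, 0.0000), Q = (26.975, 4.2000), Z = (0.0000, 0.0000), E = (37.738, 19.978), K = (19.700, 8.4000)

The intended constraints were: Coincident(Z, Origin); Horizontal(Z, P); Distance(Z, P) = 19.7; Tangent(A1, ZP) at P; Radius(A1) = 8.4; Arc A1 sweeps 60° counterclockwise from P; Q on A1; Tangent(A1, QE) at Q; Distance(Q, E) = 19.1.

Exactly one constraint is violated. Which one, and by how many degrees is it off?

Tangent(A1, QE) at Q — off by 4.30°.

Z = (0.00, 0.00) ✓; Z.y = 0.00, P.y = 0.00 ✓; |ZP| = 19.70 ✓; ∠(KP, PZ) = 90.00° ✓; |KP| = 8.400 ✓; bearing(K→Q) − bearing(K→P) = 60.00° ✓; |KQ| = 8.400 ✓; ∠(KQ, QE) = 94.30° ✗; |QE| = 19.10 ✓.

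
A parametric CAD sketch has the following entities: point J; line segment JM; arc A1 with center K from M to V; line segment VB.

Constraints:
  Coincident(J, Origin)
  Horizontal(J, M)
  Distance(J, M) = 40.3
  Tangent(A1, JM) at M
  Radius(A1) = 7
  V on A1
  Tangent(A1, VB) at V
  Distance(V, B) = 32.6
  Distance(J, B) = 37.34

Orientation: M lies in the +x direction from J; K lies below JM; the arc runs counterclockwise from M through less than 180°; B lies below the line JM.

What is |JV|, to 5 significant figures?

34.339

Checks: |KV| = 7.000 ✓; ∠(KV, VB) = 90.00° ✓; |VB| = 32.60 ✓; |JB| = 37.34 ✓.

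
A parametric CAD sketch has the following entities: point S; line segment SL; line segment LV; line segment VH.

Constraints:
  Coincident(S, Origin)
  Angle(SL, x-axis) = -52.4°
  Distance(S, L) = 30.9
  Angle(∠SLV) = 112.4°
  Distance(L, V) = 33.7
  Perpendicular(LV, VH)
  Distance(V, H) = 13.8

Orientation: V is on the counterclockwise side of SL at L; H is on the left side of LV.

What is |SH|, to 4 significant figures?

47.81

S is at the origin; SL runs at -52.4° with length 30.9, so L = 30.9·(cos -52.4°, sin -52.4°) = (18.85, -24.48). ∠SLV = 112.4°, so LV runs at -52.4° + (180° − 112.4°) = 15.20° from the x-axis; with |LV| = 33.7, V = L + 33.7·(cos 15.20°, sin 15.20°) = (51.37, -15.65). LV ⟂ VH; with |VH| = 13.8 on the left of LV, H = V + 13.8·(-0.2622, 0.9650) = (47.76, -2.329). Then |SH| = |H − S| = 47.81.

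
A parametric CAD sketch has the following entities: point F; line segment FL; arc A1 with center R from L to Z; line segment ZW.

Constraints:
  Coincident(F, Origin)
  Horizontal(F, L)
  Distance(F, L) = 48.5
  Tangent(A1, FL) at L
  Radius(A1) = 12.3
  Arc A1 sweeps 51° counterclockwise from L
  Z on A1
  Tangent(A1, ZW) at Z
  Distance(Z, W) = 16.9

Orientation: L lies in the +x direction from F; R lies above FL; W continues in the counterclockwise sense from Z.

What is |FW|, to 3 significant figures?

70.9

F is at the origin; F and L share the same y with |FL| = 48.5 and L on the +x side, so L = (48.5, 0.00). Since A1 is tangent to FL there, RL ⟂ FL, so R = L + (0, 12.3) = (48.5, 12.3). On A1, L sits at bearing -90° from R; a 51° counterclockwise sweep puts Z at bearing -39°, so Z = R + 12.3·(cos -39°, sin -39°) = (58.1, 4.56). Tangency of A1 to ZW means the radius RZ is perpendicular to ZW, so ZW runs along (−sin -39°, cos -39°); with |ZW| = 16.9, W = (68.7, 17.7). Then |FW| = |W − F| = 70.9.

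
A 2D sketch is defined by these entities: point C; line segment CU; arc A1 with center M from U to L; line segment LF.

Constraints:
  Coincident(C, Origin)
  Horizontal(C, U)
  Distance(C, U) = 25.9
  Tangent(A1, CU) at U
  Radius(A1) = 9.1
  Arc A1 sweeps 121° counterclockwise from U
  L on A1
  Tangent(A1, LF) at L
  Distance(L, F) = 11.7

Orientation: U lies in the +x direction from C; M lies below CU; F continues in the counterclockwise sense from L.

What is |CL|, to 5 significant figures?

22.753

C is at the origin; CU is horizontal with |CU| = 25.9 and U on the +x side, so U = (25.900, 0.0000). A1 meets CU tangentially, so MU is at right angles to CU, so M = U + (0, -9.1) = (25.900, -9.1000). On A1, U sits at bearing 90° from M; a 121° counterclockwise sweep puts L at bearing 211°, so L = M + 9.1·(cos 211°, sin 211°) = (18.100, -13.787). Then |CL| = |L − C| = 22.753.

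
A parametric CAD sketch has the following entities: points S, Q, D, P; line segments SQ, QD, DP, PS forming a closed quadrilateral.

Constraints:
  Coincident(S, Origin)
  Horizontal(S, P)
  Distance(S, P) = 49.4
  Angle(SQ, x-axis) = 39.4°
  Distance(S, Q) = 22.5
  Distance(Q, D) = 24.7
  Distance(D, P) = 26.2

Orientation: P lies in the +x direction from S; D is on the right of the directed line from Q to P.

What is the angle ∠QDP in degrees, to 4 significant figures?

87.00°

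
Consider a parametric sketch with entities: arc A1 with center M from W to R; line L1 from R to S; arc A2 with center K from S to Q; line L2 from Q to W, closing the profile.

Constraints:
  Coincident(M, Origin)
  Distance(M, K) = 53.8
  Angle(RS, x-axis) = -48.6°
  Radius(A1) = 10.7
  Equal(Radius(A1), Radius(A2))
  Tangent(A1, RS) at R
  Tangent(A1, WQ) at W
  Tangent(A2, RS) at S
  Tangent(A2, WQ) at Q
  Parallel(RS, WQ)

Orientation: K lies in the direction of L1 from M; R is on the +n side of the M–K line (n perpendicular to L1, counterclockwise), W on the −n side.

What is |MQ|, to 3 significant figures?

54.9

The slot axis is L1's direction at -48.6°, so u = (cos -48.6°, sin -48.6°) = (0.661, -0.750) and n = (−sin -48.6°, cos -48.6°) = (0.750, 0.661). M is at the origin and K lies 53.8 along u from M, so K = 53.8·u = (35.6, -40.4). Tangency of A1 to both parallel lines with radius 10.7 puts R and W at M ± 10.7·n: R = (8.03, 7.08), W = (-8.03, -7.08). Equal radii place S and Q the same way about K: S = K + 10.7·n = (43.6, -33.3), Q = K − 10.7·n = (27.6, -47.4). Then |MQ| = |Q − M| = 54.9.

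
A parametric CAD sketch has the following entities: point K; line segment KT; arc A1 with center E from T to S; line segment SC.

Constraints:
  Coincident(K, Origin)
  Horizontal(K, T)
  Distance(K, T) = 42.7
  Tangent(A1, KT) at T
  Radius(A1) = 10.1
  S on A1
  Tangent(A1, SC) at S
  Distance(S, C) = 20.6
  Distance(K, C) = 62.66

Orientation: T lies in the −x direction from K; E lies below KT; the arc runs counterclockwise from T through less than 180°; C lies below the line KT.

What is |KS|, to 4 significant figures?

53.43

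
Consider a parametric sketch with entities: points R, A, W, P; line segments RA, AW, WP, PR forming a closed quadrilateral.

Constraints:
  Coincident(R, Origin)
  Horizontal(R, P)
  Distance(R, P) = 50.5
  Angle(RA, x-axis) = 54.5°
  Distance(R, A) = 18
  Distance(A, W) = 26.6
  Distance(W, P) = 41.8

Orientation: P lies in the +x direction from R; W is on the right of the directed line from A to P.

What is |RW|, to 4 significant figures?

15.87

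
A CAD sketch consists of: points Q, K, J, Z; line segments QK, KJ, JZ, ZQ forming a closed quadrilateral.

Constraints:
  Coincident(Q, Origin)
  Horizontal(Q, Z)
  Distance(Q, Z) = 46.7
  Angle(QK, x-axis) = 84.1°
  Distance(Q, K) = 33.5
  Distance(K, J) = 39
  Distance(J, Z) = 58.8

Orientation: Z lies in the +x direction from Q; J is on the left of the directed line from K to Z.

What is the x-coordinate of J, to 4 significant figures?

34.10

Q is at the origin; QZ is horizontal with |QZ| = 46.7 and Z in +x, so Z = (46.7, 0). QK runs at 84.1° with |QK| = 33.5, so K = (3.444, 33.32). J is determined by |KJ| = 39.0 and |JZ| = 58.8 together: it lies at the intersection of circle(K, 39.0) and circle(Z, 58.8). With |KZ| = 54.60, the foot of the radical line on KZ is 9.570 from K and the perpendicular offset is √(39.0² − 9.570²) = 37.81. Taking the left-of-KZ solution: J = (34.10, 57.43).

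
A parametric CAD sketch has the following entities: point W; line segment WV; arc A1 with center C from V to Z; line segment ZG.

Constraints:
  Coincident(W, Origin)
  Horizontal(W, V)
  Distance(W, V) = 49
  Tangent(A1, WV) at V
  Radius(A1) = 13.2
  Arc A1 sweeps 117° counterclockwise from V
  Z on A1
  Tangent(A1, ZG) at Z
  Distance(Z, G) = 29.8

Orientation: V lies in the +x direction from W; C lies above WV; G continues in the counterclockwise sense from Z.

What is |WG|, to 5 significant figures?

65.753

W is at the origin; WV is horizontal with |WV| = 49.0 and V on the +x side, so V = (49.000, 0.0000). Since A1 is tangent to WV there, CV ⟂ WV, so C = V + (0, 13.2) = (49.000, 13.200). On A1, V sits at bearing -90° from C; a 117° counterclockwise sweep puts Z at bearing 27°, so Z = C + 13.2·(cos 27°, sin 27°) = (60.761, 19.193). Since A1 is tangent to ZG there, CZ ⟂ ZG, so ZG runs along (−sin 27°, cos 27°); with |ZG| = 29.8, G = (47.232, 45.745). Then |WG| = |G − W| = 65.753.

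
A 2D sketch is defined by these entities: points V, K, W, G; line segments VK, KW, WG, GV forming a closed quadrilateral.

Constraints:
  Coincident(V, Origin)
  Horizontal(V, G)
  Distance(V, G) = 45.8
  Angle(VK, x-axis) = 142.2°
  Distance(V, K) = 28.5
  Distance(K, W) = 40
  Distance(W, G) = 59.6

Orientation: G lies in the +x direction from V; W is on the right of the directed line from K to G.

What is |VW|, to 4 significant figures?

22.93

Checks: |KW| = 40.00 ✓; |WG| = 59.60 ✓.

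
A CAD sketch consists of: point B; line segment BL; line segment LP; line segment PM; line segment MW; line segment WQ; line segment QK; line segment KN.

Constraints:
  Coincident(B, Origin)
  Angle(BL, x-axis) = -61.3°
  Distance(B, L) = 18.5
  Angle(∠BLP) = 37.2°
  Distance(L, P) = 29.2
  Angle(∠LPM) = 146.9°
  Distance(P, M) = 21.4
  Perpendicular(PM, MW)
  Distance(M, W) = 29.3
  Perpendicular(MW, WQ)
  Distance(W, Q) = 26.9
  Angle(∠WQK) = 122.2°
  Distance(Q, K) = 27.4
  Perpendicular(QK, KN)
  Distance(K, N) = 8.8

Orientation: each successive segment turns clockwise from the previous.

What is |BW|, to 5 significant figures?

29.933

∠LPM = 146.9° gives PM at 122.80° from the x-axis; with |PM| = 21.4, M = (-29.363, 13.684). The perpendicularity gives MW at right angles to PM, so MW runs at 32.800°; with |MW| = 29.3, W = (-4.7346, 29.556). Then |BW| = |W − B| = 29.933.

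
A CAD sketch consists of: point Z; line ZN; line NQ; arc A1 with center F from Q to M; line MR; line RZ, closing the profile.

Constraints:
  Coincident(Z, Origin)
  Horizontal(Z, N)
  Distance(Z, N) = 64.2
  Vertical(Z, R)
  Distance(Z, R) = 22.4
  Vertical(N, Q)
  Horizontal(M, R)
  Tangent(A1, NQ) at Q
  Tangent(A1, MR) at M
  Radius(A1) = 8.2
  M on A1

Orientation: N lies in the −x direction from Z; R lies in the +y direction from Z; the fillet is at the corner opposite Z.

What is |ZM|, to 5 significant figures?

60.314

Z is at the origin; ZN is horizontal with |ZN| = 64.2 and N on the −x side, so N = (-64.200, 0.0000). ZR is vertical with |ZR| = 22.4 and R on the +y side, so R = (0.0000, 22.400). The virtual corner opposite Z is at (-64.200, 22.400). A1 meets NQ tangentially, so FQ is at right angles to NQ and since A1 is tangent to MR there, FM ⟂ MR, with radius 8.2, so the center F sits 8.2 in from both sides at F = (-56.000, 14.200). That places the tangent points at Q = (-64.200, 14.200) on NQ and M = (-56.000, 22.400) on MR. Then |ZM| = |M − Z| = 60.314.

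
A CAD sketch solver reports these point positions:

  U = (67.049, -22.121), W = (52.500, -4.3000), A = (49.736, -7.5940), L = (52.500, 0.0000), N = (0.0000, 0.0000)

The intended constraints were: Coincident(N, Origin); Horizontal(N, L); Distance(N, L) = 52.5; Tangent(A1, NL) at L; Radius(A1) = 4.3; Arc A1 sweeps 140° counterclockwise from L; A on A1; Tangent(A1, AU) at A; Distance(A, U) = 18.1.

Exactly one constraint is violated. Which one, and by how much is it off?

Distance(A, U) = 18.1 — off by 4.50.

N = (0.00, 0.00) ✓; N.y = 0.00, L.y = 0.00 ✓; |NL| = 52.50 ✓; ∠(WL, LN) = 90.00° ✓; |WL| = 4.300 ✓; bearing(W→A) − bearing(W→L) = 140.0° ✓; |WA| = 4.300 ✓; ∠(WA, AU) = 90.00° ✓; |AU| = 22.60 ✗.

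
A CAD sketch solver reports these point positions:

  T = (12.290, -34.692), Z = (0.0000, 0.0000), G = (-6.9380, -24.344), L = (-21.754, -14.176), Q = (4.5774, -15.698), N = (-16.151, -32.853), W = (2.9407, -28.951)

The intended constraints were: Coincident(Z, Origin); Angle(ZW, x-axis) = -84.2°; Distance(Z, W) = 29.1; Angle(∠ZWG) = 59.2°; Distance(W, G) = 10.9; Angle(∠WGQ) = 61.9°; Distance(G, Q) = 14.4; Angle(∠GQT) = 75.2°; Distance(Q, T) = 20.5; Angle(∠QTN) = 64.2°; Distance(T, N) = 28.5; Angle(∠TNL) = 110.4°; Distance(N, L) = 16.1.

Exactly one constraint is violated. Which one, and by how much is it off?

Distance(N, L) = 16.1 — off by 3.40.

Z = (0.00, 0.00) ✓; ZW at -84.20° ✓; |ZW| = 29.10 ✓; ∠ZWG = 59.20° ✓; |WG| = 10.90 ✓; ∠WGQ = 61.90° ✓; |GQ| = 14.40 ✓; ∠GQT = 75.20° ✓; |QT| = 20.50 ✓; ∠QTN = 64.20° ✓; |TN| = 28.50 ✓; ∠TNL = 110.4° ✓; |NL| = 19.50 ✗.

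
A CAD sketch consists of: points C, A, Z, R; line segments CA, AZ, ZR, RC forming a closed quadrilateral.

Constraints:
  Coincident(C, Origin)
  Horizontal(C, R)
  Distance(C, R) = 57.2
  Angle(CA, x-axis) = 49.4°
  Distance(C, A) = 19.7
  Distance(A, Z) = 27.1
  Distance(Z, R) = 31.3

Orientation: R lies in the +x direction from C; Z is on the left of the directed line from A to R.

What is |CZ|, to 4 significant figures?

45.43

C is at the origin; CR is horizontal with |CR| = 57.2 and R in +x, so R = (57.2, 0). CA runs at 49.4° with |CA| = 19.7, so A = (12.82, 14.96). Z is determined by |AZ| = 27.1 and |ZR| = 31.3 together: it lies at the intersection of circle(A, 27.1) and circle(R, 31.3). With |AR| = 46.83, the foot of the radical line on AR is 20.80 from A and the perpendicular offset is √(27.1² − 20.80²) = 17.37. Taking the left-of-AR solution: Z = (38.08, 24.78).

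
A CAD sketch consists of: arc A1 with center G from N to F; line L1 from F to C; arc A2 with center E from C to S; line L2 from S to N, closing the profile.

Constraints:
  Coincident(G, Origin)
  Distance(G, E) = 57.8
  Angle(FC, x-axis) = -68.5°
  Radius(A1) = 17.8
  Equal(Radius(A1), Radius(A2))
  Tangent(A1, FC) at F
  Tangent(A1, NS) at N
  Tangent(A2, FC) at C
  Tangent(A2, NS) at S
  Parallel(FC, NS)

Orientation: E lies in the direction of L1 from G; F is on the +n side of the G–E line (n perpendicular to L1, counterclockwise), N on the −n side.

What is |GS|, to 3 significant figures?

60.5

The slot axis is L1's direction at -68.5°, so u = (cos -68.5°, sin -68.5°) = (0.367, -0.930) and n = (−sin -68.5°, cos -68.5°) = (0.930, 0.367). G is at the origin and E lies 57.8 along u from G, so E = 57.8·u = (21.2, -53.8). Tangency of A1 to both parallel lines with radius 17.8 puts F and N at G ± 17.8·n: F = (16.6, 6.52), N = (-16.6, -6.52). Equal radii place C and S the same way about E: C = E + 17.8·n = (37.7, -47.3), S = E − 17.8·n = (4.62, -60.3). Then |GS| = |S − G| = 60.5.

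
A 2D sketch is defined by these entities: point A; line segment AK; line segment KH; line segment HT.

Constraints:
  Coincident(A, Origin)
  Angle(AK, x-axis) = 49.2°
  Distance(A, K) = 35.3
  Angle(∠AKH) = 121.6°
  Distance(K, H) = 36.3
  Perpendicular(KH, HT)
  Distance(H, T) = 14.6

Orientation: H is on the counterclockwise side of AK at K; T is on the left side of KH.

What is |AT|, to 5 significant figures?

56.937

∠AKH = 121.6°, so KH runs at 49.2° + (180° − 121.6°) = 107.60° from the x-axis; with |KH| = 36.3, H = K + 36.3·(cos 107.60°, sin 107.60°) = (12.090, 61.323). KH ⟂ HT; with |HT| = 14.6 on the left of KH, T = H + 14.6·(-0.95319, -0.30237) = (-1.8269, 56.908). Then |AT| = |T − A| = 56.937.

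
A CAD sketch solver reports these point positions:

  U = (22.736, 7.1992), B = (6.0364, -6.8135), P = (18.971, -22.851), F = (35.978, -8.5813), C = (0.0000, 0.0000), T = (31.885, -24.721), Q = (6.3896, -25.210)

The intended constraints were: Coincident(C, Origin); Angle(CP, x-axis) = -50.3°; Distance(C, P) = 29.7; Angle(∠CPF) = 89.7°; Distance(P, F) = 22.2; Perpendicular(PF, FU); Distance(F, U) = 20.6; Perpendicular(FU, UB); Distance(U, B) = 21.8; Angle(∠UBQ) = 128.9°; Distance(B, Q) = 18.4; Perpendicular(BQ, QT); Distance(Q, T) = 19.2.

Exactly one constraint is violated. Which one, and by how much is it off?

Distance(Q, T) = 19.2 — off by 6.30.

C = (0.00, 0.00) ✓; CP at -50.30° ✓; |CP| = 29.70 ✓; ∠CPF = 89.70° ✓; |PF| = 22.20 ✓; ∠(PF, FU) = 90.00° ✓; |FU| = 20.60 ✓; ∠(FU, UB) = 90.00° ✓; |UB| = 21.80 ✓; ∠UBQ = 128.9° ✓; |BQ| = 18.40 ✓; ∠(BQ, QT) = 90.00° ✓; |QT| = 25.50 ✗.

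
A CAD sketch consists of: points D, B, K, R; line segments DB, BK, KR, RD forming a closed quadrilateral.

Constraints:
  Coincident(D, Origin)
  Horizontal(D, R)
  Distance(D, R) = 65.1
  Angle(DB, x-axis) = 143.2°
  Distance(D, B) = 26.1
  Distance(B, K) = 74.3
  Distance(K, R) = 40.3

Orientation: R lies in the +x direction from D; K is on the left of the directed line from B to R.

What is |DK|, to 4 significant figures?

62.56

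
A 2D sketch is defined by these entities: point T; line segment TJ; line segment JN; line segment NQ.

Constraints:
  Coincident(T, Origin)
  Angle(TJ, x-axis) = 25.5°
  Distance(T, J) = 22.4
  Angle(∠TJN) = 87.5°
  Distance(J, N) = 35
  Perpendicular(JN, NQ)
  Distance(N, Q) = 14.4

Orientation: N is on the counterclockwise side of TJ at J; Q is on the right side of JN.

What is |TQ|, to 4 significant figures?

50.10

T is at the origin; TJ runs at 25.5° with length 22.4, so J = 22.4·(cos 25.5°, sin 25.5°) = (20.22, 9.643). ∠TJN = 87.5°, so JN runs at 25.5° + (180° − 87.5°) = 118.0° from the x-axis; with |JN| = 35.0, N = J + 35.0·(cos 118.0°, sin 118.0°) = (3.786, 40.55). JN is perpendicular to NQ; with |NQ| = 14.4 on the right of JN, Q = N + 14.4·(0.8829, 0.4695) = (16.50, 47.31). Then |TQ| = |Q − T| = 50.10.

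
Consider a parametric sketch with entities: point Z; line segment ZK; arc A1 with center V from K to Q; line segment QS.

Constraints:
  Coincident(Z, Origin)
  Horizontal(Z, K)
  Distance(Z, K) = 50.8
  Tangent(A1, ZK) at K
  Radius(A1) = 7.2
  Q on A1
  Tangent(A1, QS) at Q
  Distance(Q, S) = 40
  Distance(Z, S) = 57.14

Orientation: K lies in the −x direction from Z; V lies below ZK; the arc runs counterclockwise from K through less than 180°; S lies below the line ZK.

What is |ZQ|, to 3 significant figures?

57.9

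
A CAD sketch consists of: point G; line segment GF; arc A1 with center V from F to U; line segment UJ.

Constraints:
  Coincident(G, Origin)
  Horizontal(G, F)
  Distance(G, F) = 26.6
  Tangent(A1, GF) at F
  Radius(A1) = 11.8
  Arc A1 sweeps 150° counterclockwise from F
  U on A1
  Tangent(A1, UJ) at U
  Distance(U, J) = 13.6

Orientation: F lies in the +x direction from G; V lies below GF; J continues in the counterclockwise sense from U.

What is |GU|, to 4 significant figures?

30.22

G is at the origin; G and F share the same y with |GF| = 26.6 and F on the +x side, so F = (26.60, 0.000). A1 meets GF tangentially, so VF is at right angles to GF, so V = F + (0, -11.8) = (26.60, -11.80). On A1, F sits at bearing 90° from V; a 150° counterclockwise sweep puts U at bearing 240°, so U = V + 11.8·(cos 240°, sin 240°) = (20.70, -22.02). Then |GU| = |U − G| = 30.22.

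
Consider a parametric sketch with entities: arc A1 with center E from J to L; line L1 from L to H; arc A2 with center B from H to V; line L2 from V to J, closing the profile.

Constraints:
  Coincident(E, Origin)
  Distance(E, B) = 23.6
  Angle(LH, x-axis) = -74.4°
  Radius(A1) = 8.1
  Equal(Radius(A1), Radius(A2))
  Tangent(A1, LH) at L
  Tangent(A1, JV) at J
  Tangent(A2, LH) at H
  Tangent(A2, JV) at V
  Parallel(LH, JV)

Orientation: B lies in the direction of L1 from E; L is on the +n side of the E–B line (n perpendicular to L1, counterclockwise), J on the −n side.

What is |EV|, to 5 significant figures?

24.951

The slot axis is L1's direction at -74.4°, so u = (cos -74.4°, sin -74.4°) = (0.26892, -0.96316) and n = (−sin -74.4°, cos -74.4°) = (0.96316, 0.26892). E is at the origin and B lies 23.6 along u from E, so B = 23.6·u = (6.3465, -22.731). Tangency of A1 to both parallel lines with radius 8.1 puts L and J at E ± 8.1·n: L = (7.8016, 2.1783), J = (-7.8016, -2.1783). Equal radii place H and V the same way about B: H = B + 8.1·n = (14.148, -20.552), V = B − 8.1·n = (-1.4551, -24.909). Then |EV| = |V − E| = 24.951.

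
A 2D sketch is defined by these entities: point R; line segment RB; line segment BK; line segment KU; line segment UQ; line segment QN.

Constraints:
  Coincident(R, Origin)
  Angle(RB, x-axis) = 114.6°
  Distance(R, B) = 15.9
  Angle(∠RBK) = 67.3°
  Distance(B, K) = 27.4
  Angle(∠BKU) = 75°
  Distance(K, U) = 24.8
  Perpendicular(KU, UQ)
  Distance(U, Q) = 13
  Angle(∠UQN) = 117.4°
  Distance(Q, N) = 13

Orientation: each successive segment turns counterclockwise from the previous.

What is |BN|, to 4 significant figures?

9.697

R is at the origin; RB runs at 114.6° with length 15.9, so B = (-6.619, 14.46). ∠RBK = 67.3° gives BK at -132.7° from the x-axis; with |BK| = 27.4, K = (-25.20, -5.680). ∠BKU = 75.0° gives KU at -27.70° from the x-axis; with |KU| = 24.8, U = (-3.243, -17.21). KU ⟂ UQ, so UQ runs at 62.30°; with |UQ| = 13.0, Q = (2.800, -5.698). ∠UQN = 117.4° gives QN at 124.9° from the x-axis; with |QN| = 13.0, N = (-4.638, 4.964). Then |BN| = |N − B| = 9.697.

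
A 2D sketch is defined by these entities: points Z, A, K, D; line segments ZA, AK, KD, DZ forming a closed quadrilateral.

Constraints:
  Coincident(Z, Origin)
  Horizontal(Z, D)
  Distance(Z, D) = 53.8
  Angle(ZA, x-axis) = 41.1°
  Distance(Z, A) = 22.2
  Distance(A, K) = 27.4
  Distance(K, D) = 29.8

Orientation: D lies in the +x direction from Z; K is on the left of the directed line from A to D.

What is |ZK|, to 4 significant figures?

49.22

Checks: |AK| = 27.40 ✓; |KD| = 29.80 ✓.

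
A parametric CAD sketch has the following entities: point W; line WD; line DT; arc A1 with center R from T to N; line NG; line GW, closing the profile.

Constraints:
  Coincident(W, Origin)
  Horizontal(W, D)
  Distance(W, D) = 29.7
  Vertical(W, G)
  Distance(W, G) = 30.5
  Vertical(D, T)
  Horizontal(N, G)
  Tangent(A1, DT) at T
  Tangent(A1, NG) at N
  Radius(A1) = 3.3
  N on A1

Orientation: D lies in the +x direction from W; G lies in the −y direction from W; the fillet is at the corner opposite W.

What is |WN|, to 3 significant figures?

40.3

W is at the origin; W and D share the same y with |WD| = 29.7 and D on the +x side, so D = (29.7, 0.00). WG is vertical with |WG| = 30.5 and G on the −y side, so G = (0.00, -30.5). The virtual corner opposite W is at (29.7, -30.5). Since A1 is tangent to DT there, RT ⟂ DT and since A1 is tangent to NG there, RN ⟂ NG, with radius 3.3, so the center R sits 3.3 in from both sides at R = (26.4, -27.2). That places the tangent points at T = (29.7, -27.2) on DT and N = (26.4, -30.5) on NG. Then |WN| = |N − W| = 40.3.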